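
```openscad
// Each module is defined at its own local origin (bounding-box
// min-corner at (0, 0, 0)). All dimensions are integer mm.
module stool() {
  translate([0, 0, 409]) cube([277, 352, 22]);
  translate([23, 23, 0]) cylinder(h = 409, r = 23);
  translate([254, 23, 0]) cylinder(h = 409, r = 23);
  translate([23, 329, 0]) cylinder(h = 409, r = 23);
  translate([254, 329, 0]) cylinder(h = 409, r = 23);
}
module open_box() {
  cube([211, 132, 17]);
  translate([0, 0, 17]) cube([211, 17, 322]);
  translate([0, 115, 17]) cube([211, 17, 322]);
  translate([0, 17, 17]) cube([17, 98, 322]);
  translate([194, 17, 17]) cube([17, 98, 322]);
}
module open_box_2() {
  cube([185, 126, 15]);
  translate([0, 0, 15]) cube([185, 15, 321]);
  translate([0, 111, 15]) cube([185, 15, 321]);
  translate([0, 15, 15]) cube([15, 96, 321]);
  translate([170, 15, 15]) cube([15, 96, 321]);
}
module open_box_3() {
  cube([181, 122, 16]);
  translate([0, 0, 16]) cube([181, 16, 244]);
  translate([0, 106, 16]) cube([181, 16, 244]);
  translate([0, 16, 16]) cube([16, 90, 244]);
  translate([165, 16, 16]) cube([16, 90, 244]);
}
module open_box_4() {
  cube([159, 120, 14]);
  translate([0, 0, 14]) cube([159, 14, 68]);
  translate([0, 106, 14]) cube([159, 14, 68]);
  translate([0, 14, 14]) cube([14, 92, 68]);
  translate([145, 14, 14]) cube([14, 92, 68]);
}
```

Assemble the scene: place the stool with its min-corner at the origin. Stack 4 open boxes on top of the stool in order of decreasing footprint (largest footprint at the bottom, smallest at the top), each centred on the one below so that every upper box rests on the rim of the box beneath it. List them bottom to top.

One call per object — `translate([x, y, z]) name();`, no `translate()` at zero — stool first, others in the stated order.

stool();
translate([33, 110, 431]) open_box();
translate([46, 113, 770]) open_box_2();
translate([48, 115, 1106]) open_box_3();
translate([59, 116, 1366]) open_box_4();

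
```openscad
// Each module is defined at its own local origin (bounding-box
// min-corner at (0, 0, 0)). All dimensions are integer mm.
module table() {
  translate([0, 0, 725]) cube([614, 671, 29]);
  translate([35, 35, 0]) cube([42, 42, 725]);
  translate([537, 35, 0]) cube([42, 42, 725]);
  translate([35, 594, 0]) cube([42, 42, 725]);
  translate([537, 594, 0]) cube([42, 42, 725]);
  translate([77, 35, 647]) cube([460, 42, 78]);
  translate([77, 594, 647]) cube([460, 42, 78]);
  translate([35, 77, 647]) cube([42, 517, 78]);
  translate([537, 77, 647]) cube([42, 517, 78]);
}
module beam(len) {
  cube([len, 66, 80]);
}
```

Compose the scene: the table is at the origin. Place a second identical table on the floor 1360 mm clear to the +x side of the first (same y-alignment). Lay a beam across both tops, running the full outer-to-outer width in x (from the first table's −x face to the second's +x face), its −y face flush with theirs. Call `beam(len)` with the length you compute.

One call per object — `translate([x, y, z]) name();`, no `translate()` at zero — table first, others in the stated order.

table();
translate([1974, 0, 0]) table();
translate([0, 0, 754]) beam(2588);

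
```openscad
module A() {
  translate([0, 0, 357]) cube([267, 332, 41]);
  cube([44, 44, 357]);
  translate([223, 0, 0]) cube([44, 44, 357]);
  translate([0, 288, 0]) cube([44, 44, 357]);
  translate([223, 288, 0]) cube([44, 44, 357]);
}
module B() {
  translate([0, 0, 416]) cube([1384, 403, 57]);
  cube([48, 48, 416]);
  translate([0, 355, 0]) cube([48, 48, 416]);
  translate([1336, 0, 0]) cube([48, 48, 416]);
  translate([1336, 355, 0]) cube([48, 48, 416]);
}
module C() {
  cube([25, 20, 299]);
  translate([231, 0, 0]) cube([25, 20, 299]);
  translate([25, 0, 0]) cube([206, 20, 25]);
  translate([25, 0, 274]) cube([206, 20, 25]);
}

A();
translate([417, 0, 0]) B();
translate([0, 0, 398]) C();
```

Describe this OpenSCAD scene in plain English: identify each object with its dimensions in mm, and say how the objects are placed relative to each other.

A is a four-legged stool. The seat is 267×332 mm, 41 mm thick, top at z = 398 mm. It stands on four square legs, each 44×44 mm in cross-section, from z = 0 to the seat underside, each flush with a corner of the seat.

B is a long wooden bench with a 1384 mm (x) × 403 mm (y) seat, 57 mm thick, its top surface 473 mm above the floor. Four 48 mm square legs at the seat corners, flush with the edges, run from z = 0 to the seat underside.

C is a picture frame with a 206×249 mm rectangular opening (x by z) and a uniform 25 mm border on every side. Frame depth is 20 mm along y. It is built from two vertical stiles running the full outside height and two horizontal rails spanning the gap between the stiles.

The bench is on the floor beside the stool on its +x side. The picture frame is on top of the stool.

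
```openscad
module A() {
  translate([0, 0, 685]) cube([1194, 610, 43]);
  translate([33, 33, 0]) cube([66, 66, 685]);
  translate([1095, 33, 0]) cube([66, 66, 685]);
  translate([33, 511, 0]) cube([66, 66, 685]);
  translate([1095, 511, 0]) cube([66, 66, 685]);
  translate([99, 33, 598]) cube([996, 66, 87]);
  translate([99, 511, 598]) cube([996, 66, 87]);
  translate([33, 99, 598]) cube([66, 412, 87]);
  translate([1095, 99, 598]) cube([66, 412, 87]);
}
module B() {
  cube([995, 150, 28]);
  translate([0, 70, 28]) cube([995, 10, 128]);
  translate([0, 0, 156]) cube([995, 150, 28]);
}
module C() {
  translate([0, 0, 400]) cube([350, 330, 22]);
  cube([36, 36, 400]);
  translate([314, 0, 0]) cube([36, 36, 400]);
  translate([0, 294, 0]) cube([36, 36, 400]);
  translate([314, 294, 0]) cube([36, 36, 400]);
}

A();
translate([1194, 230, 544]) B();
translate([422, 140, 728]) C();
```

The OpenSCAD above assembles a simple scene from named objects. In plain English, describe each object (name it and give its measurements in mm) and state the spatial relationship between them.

A is a table: top 1194 mm (x) × 610 mm (y), 43 mm thick, upper face at z = 728 mm, on four 66×66 mm square legs, each inset 33 mm from the nearest pair of top edges, running from z = 0 to the bottom of the top. Four apron rails, 66 mm thick and 87 mm tall, run between adjacent legs with their top edges flush with the underside of the top and their outer faces flush with the legs' outer faces.

B is an I-beam lying along x, 995 mm long. Overall section height 184 mm. Two flanges 150 mm wide (y) and 28 mm thick, one on the floor and one at the top; a web 10 mm thick runs between them, centred on the flange width.

C is a four-legged stool. The seat is 350×330 mm, 22 mm thick, top at z = 422 mm. It stands on four square legs, each 36×36 mm in cross-section, from z = 0 to the seat underside, each flush with a corner of the seat.

The I-beam is beside the table with their tops flush at z = 728. The stool is on top of the table, centred.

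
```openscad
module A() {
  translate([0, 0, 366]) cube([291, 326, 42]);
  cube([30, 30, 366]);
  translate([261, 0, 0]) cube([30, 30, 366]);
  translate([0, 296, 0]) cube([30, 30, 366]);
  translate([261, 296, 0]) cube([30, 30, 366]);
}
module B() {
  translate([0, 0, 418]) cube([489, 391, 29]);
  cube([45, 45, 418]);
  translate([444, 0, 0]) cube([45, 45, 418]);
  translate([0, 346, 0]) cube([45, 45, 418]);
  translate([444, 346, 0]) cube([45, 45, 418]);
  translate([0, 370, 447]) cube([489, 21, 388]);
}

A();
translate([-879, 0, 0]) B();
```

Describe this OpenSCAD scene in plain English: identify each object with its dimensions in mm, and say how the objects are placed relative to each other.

A is a four-legged stool. The seat is a 291×326×42 mm slab whose top surface is at z = 408 mm; four square legs, each 30×30 mm in cross-section, run from the floor (z = 0) to the underside of the seat, each flush with a corner of the seat.

B is a chair: 489×391 mm seat, 29 mm thick, top at z = 447 mm, on four 45 mm square corner legs flush with the seat edges. A 21 mm thick backrest slab spans the full seat width, extending 388 mm above the seat top, its back face flush with the seat's +y edge.

The chair is on the floor beside the stool on its −x side.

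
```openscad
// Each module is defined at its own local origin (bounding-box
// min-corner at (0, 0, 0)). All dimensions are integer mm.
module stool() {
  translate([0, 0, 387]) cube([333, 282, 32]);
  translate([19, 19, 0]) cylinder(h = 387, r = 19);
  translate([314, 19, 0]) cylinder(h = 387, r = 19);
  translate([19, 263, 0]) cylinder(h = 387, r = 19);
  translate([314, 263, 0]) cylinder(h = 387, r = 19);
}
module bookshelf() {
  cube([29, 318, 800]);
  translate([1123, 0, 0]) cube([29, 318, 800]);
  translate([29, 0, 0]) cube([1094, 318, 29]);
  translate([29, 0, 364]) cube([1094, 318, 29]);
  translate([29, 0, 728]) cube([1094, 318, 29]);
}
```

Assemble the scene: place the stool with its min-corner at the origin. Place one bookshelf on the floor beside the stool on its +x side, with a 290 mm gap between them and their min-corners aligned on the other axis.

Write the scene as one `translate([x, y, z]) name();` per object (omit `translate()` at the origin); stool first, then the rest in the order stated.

stool();
translate([623, 0, 0]) bookshelf();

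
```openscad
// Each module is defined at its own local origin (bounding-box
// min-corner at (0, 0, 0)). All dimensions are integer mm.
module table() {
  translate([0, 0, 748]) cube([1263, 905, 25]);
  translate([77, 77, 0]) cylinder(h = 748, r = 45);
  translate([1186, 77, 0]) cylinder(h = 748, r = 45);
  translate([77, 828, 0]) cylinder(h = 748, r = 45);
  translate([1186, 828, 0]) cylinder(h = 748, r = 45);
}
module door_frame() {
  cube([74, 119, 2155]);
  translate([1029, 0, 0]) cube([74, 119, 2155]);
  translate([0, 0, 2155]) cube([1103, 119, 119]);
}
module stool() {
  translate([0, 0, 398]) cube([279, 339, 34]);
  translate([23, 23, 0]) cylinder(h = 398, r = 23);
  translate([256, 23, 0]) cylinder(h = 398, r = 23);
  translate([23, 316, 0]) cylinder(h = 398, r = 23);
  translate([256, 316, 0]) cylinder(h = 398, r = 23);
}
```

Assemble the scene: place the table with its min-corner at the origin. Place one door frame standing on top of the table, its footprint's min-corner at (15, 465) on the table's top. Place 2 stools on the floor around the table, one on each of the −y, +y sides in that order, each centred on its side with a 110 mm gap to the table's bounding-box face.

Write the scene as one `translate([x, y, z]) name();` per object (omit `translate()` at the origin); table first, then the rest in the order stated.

table();
translate([15, 465, 773]) door_frame();
translate([492, -449, 0]) stool();
translate([492, 1015, 0]) stool();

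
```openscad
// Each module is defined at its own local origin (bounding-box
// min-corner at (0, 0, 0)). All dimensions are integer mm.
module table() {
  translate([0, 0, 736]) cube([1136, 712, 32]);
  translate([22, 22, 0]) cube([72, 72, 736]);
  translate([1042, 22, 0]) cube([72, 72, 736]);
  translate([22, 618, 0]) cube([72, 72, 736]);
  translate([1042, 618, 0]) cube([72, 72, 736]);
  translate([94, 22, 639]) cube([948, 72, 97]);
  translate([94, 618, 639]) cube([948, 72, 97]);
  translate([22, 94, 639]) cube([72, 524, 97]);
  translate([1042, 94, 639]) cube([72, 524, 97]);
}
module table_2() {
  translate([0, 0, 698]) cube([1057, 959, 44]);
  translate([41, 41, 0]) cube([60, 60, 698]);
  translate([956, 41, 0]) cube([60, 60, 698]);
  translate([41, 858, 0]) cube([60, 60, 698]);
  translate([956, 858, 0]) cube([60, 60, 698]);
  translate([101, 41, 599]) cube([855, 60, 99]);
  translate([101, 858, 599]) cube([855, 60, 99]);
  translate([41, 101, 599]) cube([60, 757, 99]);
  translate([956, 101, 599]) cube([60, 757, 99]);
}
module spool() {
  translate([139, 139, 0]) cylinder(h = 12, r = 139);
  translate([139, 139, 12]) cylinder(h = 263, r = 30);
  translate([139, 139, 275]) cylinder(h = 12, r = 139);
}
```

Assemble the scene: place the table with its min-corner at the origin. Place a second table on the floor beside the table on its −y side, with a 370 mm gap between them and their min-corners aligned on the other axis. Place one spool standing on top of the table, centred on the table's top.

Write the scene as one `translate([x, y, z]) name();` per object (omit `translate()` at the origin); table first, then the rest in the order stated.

table();
translate([0, -1329, 0]) table_2();
translate([429, 217, 768]) spool();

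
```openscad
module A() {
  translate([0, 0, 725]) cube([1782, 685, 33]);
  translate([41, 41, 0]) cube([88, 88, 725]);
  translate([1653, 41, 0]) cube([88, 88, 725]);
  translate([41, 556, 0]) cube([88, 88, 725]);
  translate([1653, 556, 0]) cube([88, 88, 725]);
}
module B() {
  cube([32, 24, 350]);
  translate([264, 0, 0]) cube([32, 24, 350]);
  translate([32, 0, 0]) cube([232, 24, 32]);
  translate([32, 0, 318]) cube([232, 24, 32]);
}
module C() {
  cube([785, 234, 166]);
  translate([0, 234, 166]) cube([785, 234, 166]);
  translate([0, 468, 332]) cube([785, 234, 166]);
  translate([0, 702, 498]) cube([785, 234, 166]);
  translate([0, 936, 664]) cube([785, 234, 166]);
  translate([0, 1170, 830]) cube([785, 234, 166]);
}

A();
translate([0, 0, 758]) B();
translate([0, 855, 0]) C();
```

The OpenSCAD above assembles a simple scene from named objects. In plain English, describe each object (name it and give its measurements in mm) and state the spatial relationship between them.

A is a rectangular dining table. The top is 1782×685×33 mm with its upper surface at z = 758 mm. It stands on four 88×88 mm square legs, each inset 41 mm from the nearest pair of top edges, running from the floor to the underside of the top.

B is a rectangular picture frame lying in the x–z plane (depth along y). The opening is 232 mm wide (x) by 286 mm tall (z), surrounded by a border 32 mm wide on all four sides. The frame is 24 mm deep and is made of two full-height vertical stiles with two horizontal rails fitted between them.

C is a straight staircase of 6 solid steps. Each step is 785 mm wide (x), 234 mm deep (y, the going) and 166 mm tall (the rise). The first step rests on the floor; each subsequent step sits one going further in +y and one rise higher in +z, directly behind and above the previous step with no overlap.

The picture frame is on top of the table. The staircase is on the floor beside the table on its +y side.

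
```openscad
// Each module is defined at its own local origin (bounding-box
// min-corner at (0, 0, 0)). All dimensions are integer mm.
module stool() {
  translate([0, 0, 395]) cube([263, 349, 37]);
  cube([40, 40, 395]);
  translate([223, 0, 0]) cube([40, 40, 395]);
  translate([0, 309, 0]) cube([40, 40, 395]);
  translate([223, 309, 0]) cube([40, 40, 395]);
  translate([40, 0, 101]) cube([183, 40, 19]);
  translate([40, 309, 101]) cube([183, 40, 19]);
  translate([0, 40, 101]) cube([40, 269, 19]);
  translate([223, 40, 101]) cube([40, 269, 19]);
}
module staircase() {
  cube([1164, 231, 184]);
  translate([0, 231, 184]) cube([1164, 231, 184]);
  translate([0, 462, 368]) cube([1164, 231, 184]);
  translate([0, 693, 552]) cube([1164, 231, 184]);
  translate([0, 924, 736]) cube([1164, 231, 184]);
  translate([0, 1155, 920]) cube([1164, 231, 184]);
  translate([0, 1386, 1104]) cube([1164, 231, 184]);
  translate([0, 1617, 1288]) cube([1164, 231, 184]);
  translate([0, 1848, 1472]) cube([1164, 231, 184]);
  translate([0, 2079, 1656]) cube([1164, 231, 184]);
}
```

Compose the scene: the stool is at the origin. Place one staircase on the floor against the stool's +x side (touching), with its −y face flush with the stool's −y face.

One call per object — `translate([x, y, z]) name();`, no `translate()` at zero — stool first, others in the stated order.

stool();
translate([263, 0, 0]) staircase();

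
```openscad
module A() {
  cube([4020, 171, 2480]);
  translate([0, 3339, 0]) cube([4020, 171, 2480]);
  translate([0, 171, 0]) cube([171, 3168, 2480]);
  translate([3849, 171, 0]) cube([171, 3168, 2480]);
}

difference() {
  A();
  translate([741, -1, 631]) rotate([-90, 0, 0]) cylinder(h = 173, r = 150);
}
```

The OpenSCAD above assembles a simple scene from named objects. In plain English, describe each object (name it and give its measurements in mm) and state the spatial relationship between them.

A is a box-shaped house frame (walls only): outside footprint 4020×3510 mm, wall height 2480 mm, wall thickness 171 mm. The two y-facing walls run the full x-width; the two x-facing walls fit between the inner faces of the y-facing walls.

The house frame has a circular hole of radius 150 mm through its front wall, centred at (x = 741, z = 631).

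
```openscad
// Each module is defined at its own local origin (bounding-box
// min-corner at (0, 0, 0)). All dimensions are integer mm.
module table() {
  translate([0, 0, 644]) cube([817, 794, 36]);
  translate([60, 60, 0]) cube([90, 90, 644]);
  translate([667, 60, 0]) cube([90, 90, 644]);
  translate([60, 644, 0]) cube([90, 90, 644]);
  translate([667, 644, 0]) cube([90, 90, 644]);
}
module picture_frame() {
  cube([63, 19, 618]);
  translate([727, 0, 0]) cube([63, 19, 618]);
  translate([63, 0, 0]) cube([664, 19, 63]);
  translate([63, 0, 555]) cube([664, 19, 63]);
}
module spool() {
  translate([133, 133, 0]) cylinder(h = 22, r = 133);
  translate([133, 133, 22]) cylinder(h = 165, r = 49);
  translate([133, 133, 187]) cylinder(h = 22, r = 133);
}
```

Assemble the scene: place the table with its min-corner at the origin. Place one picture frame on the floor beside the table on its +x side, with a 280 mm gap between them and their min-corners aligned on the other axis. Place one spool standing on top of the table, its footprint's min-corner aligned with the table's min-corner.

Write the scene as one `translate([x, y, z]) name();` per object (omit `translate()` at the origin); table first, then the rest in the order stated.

table();
translate([1097, 0, 0]) picture_frame();
translate([0, 0, 680]) spool();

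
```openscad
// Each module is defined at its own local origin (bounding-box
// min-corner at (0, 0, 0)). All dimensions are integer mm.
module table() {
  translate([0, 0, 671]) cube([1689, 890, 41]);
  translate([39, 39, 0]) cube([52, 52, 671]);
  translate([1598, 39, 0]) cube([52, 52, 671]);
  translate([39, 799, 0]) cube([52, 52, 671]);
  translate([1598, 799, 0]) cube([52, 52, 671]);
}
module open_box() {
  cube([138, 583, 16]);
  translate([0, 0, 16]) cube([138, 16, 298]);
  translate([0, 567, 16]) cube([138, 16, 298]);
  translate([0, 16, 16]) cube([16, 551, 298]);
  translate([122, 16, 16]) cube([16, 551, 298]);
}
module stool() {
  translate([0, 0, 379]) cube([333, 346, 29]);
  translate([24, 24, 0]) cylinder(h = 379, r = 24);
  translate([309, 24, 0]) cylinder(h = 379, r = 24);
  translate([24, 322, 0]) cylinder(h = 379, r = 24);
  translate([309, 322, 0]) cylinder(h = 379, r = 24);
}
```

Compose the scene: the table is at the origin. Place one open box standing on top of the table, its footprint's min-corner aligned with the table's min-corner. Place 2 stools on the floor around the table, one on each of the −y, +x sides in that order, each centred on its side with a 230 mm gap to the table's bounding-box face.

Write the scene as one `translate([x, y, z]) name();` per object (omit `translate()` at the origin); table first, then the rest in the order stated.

table();
translate([0, 0, 712]) open_box();
translate([678, -576, 0]) stool();
translate([1919, 272, 0]) stool();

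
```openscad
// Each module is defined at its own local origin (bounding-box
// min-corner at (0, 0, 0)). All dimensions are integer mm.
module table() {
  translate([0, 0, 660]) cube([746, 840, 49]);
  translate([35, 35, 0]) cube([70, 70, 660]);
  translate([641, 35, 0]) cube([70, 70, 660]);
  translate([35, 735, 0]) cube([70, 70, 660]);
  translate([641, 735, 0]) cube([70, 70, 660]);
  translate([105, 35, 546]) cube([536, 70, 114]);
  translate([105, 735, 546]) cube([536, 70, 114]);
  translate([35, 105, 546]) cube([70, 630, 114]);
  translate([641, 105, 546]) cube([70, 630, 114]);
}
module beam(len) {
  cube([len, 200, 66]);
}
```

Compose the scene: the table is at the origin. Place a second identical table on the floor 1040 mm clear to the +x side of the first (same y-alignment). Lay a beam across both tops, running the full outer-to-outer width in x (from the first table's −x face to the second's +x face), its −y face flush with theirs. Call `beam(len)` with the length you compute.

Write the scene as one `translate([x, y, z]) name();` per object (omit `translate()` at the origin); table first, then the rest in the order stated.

table();
translate([1786, 0, 0]) table();
translate([0, 0, 709]) beam(2532);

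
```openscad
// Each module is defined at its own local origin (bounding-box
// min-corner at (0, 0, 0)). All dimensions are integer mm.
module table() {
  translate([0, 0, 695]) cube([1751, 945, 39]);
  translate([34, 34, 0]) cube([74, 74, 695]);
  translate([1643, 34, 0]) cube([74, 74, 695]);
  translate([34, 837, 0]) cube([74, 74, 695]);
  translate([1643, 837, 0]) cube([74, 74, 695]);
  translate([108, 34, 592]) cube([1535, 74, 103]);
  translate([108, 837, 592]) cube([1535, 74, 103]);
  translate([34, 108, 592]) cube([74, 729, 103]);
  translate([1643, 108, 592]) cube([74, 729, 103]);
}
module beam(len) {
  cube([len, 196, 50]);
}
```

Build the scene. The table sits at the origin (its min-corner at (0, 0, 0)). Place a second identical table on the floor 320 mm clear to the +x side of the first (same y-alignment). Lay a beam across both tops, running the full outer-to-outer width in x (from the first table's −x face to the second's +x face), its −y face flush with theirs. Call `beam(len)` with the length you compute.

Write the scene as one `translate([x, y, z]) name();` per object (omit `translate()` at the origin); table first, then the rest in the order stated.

table();
translate([2071, 0, 0]) table();
translate([0, 0, 734]) beam(3822);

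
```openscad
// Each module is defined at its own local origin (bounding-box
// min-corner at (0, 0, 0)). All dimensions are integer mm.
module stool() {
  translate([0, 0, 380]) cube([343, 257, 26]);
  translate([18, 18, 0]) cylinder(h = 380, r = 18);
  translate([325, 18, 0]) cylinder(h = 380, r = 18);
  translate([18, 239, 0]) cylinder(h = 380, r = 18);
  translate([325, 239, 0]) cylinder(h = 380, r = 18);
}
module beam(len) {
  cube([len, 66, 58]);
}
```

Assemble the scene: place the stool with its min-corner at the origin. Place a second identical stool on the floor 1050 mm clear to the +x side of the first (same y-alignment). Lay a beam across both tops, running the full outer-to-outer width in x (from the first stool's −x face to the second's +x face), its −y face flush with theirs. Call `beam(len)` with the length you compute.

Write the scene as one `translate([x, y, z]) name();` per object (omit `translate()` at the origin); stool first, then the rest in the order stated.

stool();
translate([1393, 0, 0]) stool();
translate([0, 0, 406]) beam(1736);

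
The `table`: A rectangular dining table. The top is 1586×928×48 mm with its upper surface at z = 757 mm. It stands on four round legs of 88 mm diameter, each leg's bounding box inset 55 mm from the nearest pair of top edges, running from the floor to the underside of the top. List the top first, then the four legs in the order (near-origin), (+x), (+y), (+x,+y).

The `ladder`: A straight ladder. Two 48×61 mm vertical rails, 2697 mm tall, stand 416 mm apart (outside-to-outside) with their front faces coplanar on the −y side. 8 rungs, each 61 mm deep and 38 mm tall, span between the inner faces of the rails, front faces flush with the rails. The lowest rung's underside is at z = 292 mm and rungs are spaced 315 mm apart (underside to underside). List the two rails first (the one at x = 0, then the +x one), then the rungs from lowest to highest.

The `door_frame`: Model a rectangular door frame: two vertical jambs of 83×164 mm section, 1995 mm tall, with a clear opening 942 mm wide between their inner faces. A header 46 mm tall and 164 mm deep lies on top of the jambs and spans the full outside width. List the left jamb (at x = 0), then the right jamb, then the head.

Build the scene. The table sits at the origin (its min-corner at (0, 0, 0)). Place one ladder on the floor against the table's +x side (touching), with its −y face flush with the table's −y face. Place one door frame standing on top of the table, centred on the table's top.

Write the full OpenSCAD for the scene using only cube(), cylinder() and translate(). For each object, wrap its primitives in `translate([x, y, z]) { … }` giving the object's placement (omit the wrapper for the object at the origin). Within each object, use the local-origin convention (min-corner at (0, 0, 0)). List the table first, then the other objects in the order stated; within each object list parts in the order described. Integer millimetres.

translate([0, 0, 709]) cube([1586, 928, 48]);
translate([99, 99, 0]) cylinder(h = 709, r = 44);
translate([1487, 99, 0]) cylinder(h = 709, r = 44);
translate([99, 829, 0]) cylinder(h = 709, r = 44);
translate([1487, 829, 0]) cylinder(h = 709, r = 44);
translate([1586, 0, 0]) {
  cube([48, 61, 2697]);
  translate([368, 0, 0]) cube([48, 61, 2697]);
  translate([48, 0, 292]) cube([320, 61, 38]);
  translate([48, 0, 607]) cube([320, 61, 38]);
  translate([48, 0, 922]) cube([320, 61, 38]);
  translate([48, 0, 1237]) cube([320, 61, 38]);
  translate([48, 0, 1552]) cube([320, 61, 38]);
  translate([48, 0, 1867]) cube([320, 61, 38]);
  translate([48, 0, 2182]) cube([320, 61, 38]);
  translate([48, 0, 2497]) cube([320, 61, 38]);
}
translate([239, 382, 757]) {
  cube([83, 164, 1995]);
  translate([1025, 0, 0]) cube([83, 164, 1995]);
  translate([0, 0, 1995]) cube([1108, 164, 46]);
}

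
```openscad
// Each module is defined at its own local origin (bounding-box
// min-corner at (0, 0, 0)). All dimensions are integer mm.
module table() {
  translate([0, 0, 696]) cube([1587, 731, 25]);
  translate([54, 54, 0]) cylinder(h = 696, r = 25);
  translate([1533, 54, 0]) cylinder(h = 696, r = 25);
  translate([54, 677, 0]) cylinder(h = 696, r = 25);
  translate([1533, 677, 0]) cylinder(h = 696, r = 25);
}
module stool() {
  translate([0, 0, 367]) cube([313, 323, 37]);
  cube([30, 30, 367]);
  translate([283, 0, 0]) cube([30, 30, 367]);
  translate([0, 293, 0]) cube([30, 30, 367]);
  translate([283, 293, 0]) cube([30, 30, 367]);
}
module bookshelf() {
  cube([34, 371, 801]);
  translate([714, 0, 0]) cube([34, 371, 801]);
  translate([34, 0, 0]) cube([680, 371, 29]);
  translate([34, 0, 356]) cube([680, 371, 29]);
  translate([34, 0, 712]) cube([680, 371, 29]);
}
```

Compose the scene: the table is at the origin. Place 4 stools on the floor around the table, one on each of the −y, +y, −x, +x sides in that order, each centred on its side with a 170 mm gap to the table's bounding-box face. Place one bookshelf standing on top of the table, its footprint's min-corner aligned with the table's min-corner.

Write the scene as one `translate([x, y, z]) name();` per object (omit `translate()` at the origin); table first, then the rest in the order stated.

table();
translate([637, -493, 0]) stool();
translate([637, 901, 0]) stool();
translate([-483, 204, 0]) stool();
translate([1757, 204, 0]) stool();
translate([0, 0, 721]) bookshelf();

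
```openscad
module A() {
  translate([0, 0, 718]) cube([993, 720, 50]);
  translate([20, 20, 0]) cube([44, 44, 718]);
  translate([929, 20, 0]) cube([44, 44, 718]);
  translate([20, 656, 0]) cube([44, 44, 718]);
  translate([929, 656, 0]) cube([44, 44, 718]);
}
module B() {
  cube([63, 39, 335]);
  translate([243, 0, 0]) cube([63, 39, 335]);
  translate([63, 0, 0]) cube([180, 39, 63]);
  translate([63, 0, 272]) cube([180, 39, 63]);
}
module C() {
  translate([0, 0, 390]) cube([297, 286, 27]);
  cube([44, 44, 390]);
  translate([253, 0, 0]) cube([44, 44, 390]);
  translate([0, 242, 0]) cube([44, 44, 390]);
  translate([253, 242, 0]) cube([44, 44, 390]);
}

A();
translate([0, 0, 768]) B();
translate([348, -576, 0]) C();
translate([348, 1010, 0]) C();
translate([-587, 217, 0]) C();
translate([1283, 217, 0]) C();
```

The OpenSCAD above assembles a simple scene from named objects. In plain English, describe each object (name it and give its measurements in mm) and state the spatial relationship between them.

A is a table with a 993×720 mm rectangular top, 50 mm thick, top surface at z = 768 mm, supported by four 44×44 mm square legs, each inset 20 mm from the nearest pair of top edges, running from the floor.

B is a picture frame with a 180×209 mm rectangular opening (x by z) and a uniform 63 mm border on every side. Frame depth is 39 mm along y. It is built from two vertical stiles running the full outside height and two horizontal rails spanning the gap between the stiles.

C is a simple wooden stool: a rectangular seat 297 mm (x) by 286 mm (y), 27 mm thick, top face at z = 417 mm, on four square legs, each 44×44 mm in cross-section. The legs rest on z = 0, each flush with a corner of the seat.

The picture frame is on top of the table. Four stools sit around the table at the −y, +y, −x, +x sides.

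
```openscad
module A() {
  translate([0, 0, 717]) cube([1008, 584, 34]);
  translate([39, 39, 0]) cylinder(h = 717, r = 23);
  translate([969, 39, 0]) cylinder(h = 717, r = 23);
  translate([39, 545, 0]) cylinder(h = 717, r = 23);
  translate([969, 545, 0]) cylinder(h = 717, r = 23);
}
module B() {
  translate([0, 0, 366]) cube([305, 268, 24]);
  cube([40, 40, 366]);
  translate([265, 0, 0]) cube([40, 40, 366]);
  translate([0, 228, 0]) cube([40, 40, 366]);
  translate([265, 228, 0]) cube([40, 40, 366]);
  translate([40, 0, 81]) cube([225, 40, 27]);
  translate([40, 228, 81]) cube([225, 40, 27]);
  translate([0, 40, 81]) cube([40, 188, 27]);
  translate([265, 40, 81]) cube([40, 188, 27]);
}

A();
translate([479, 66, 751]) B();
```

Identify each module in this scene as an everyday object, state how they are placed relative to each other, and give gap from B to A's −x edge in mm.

A is a table. B is a stool. The stool is on top of the table. The gap from the stool to the table's −x edge is 479 mm.

The stool's min-x is at 479; the table's min-x is 0; gap = 479 mm.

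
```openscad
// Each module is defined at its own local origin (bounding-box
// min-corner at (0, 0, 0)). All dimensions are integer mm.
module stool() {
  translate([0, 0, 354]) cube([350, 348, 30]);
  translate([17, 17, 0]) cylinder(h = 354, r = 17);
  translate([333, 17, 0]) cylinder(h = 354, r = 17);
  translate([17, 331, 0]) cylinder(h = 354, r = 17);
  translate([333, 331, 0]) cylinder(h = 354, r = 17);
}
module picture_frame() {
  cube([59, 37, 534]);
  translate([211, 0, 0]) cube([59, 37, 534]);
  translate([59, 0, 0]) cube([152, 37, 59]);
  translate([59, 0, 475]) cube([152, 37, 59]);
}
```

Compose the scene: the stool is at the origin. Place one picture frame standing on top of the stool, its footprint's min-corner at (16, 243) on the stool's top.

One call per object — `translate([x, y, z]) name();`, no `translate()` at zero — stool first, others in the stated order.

stool();
translate([16, 243, 384]) picture_frame();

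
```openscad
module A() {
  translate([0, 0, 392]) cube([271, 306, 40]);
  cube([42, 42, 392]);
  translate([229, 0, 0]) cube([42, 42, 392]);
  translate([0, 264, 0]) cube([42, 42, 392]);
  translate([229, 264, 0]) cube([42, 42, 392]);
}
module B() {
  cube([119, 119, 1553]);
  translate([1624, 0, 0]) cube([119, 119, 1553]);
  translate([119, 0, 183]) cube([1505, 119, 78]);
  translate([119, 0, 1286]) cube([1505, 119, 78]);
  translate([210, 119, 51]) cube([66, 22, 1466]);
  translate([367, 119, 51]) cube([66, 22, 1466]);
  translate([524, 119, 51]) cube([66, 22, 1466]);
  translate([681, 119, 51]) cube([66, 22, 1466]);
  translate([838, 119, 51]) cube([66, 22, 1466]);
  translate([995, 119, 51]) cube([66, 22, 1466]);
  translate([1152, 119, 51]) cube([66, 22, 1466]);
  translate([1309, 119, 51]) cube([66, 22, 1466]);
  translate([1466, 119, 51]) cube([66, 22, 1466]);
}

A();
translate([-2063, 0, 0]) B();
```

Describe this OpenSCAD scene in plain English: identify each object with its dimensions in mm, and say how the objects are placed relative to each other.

A is a four-legged stool. The seat is 271×306 mm, 40 mm thick, top at z = 432 mm. It stands on four square legs, each 42×42 mm in cross-section, from z = 0 to the seat underside, each flush with a corner of the seat.

B is a fence section. Two 119×119 mm posts, 1553 mm tall, stand on the floor with a clear span of 1505 mm between their inner faces. Two horizontal rails of 119×78 mm section span the gap between the posts with their undersides at z = 183 mm and z = 1286 mm, flush with the posts' −y face. 9 pickets, each 66 mm wide, 22 mm thick and 1466 mm tall, are fixed to the +y face of the rails with their bottoms at z = 51 mm, evenly spaced across the span with equal gaps (rounded down to the nearest mm) at the −x end and between each pair — any rounding remainder accumulates at the +x end.

The fence section is on the floor beside the stool on its −x side.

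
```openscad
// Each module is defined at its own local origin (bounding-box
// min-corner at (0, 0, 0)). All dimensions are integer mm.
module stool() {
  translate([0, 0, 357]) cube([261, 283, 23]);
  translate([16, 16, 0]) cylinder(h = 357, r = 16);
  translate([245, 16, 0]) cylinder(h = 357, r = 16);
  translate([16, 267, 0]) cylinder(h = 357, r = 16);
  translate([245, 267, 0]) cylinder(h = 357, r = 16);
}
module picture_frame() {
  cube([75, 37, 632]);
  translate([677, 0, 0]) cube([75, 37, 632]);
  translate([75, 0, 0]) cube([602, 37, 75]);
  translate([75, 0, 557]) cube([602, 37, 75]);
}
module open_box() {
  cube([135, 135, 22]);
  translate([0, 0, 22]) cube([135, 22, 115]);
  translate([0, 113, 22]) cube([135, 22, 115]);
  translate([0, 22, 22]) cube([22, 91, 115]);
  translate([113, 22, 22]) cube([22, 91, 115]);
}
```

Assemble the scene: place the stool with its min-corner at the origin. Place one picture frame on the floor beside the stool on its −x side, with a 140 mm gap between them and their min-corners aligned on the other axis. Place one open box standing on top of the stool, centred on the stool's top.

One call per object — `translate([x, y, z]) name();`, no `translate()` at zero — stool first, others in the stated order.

stool();
translate([-892, 0, 0]) picture_frame();
translate([63, 74, 380]) open_box();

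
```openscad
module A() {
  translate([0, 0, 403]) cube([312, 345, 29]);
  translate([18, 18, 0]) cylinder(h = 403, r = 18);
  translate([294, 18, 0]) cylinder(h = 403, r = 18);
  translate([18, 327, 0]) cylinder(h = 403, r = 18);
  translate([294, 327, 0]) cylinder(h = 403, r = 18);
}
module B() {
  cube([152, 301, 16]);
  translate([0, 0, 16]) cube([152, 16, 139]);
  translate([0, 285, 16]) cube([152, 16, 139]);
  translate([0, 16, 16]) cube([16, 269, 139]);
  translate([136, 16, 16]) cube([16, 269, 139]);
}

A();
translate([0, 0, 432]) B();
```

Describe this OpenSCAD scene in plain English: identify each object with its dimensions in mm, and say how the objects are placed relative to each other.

A is a simple wooden stool: a rectangular seat 312 mm (x) by 345 mm (y), 29 mm thick, top face at z = 432 mm, on four round legs, each 36 mm in diameter. The legs rest on z = 0, each leg's axis is inset half a diameter from the nearest pair of seat edges (so the leg's bounding box is flush with the corner).

B is an open storage box with external size 152×301×155 mm and wall thickness 16 mm (the base is also 16 mm thick). The base covers the whole footprint; the four walls stand on the base, with the y-facing walls full-width and the x-facing walls fitting between their inner faces.

The open box is on top of the stool.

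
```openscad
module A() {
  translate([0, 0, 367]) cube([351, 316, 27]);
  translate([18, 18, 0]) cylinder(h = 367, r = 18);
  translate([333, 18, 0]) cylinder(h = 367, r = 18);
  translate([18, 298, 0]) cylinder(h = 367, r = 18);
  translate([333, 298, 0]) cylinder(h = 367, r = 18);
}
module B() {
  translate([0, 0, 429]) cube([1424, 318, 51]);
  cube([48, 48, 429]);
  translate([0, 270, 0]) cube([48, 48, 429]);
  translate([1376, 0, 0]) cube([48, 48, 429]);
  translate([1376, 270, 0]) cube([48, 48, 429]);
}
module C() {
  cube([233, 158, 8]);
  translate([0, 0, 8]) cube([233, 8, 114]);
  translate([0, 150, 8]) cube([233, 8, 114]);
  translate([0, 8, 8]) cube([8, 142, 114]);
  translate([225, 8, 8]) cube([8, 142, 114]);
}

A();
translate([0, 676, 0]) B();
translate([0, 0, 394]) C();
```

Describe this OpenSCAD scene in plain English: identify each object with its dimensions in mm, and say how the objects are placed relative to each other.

A is a four-legged stool. The seat is 351×316 mm, 27 mm thick, top at z = 394 mm. It stands on four round legs, each 36 mm in diameter, from z = 0 to the seat underside, each leg's axis is inset half a diameter from the nearest pair of seat edges (so the leg's bounding box is flush with the corner).

B is a bench: a 1424×318 mm seat slab, 51 mm thick, top at z = 480 mm, on four 48×48 mm square legs flush with the seat corners and standing on z = 0.

C is an open-topped rectangular box: outside dimensions 233×158×122 mm, with a uniform wall and base thickness of 8 mm. The base is a full 233×158 slab on the floor; four walls sit on top of the base. The front and back walls (the −y and +y sides) span the full width; the two side walls fit between them.

The bench is on the floor beside the stool on its +y side. The open box is on top of the stool.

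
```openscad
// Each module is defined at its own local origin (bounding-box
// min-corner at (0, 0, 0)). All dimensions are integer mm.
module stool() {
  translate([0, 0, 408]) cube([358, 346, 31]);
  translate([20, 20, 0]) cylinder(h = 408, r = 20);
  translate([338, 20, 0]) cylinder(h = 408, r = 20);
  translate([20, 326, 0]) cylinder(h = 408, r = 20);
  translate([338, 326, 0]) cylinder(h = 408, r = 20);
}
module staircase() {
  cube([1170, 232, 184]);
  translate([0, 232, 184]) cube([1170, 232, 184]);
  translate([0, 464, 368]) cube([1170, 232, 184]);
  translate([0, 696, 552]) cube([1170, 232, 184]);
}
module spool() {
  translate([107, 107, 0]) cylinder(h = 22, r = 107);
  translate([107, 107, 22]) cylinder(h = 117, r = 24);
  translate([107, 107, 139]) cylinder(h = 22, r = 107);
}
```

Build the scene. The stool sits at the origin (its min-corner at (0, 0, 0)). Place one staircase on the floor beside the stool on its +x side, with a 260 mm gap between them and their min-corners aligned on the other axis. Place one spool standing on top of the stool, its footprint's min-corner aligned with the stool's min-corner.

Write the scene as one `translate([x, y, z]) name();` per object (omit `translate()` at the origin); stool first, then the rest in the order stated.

stool();
translate([618, 0, 0]) staircase();
translate([0, 0, 439]) spool();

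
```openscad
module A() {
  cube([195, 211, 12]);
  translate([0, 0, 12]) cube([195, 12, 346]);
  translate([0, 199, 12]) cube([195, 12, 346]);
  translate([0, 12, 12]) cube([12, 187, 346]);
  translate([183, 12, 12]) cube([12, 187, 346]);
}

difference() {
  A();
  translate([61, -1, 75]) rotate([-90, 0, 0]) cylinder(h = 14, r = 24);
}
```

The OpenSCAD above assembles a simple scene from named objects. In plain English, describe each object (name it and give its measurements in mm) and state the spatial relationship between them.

A is an open storage box with external size 195×211×358 mm and wall thickness 12 mm (the base is also 12 mm thick). The base covers the whole footprint; the four walls stand on the base, with the y-facing walls full-width and the x-facing walls fitting between their inner faces.

The open box has a circular hole of radius 24 mm through its front wall, centred at (x = 61, z = 75).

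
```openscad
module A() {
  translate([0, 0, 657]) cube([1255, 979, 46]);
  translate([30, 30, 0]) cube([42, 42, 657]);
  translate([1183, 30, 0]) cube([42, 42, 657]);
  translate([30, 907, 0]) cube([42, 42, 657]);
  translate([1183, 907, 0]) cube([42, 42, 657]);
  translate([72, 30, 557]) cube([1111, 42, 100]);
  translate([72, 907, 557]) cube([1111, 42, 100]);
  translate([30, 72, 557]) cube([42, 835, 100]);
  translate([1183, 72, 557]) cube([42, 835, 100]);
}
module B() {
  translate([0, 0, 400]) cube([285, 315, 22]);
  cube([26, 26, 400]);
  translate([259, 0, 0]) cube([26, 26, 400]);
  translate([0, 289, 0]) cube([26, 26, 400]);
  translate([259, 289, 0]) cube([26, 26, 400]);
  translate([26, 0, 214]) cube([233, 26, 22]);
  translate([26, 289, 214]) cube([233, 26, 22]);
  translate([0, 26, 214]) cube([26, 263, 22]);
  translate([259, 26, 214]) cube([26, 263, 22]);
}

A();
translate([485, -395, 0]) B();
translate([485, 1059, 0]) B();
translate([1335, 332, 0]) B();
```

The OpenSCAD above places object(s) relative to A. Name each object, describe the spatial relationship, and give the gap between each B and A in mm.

A is a table. B is a stool. Three stools sit around the table at the −y, +y, +x sides. The gap between each stool and the table is 80 mm.

Each stool's nearest face is 80 mm from the table's bounding box.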